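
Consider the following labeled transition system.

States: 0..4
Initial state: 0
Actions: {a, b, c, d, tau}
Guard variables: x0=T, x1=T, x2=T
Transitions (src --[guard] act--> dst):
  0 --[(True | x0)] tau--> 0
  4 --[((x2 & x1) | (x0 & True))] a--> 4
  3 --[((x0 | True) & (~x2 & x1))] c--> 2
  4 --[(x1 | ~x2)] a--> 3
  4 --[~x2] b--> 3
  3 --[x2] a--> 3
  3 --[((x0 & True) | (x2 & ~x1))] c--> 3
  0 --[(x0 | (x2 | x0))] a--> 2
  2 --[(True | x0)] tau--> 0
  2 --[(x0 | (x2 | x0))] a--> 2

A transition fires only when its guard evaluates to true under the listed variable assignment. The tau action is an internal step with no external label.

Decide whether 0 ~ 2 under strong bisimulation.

Answer: BISIMILAR

Trace:
Compute ~ classes (split until stable):
  P[0] = {{0,1,2,3,4}}
  P[1] = {{0,2},{1},{3},{4}}
4 equivalence class(es) (converged in 2)
class of 0: {0,2}; class of 2: {0,2}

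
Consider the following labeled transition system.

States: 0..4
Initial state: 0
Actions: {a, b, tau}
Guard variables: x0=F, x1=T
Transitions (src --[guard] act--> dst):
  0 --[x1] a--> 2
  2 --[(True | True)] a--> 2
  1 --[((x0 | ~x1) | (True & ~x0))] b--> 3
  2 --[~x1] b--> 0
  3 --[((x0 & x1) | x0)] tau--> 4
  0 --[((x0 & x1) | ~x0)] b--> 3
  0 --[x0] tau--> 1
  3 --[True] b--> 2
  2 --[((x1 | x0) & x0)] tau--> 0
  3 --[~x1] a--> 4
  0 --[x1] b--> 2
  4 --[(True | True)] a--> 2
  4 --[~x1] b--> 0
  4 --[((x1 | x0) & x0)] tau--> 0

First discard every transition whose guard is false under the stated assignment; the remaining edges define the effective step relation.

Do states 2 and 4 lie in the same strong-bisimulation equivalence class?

Answer: BISIMILAR

Trace:
Bisimulation quotient by refinement:
  P[0] = {{0,1,2,3,4}}
  P[1] = {{0},{1,3},{2,4}}
  P[2] = {{0},{1},{2,4},{3}}
stable after 3 split(s): 4 block(s)
2∈{2,4}, 4∈{2,4}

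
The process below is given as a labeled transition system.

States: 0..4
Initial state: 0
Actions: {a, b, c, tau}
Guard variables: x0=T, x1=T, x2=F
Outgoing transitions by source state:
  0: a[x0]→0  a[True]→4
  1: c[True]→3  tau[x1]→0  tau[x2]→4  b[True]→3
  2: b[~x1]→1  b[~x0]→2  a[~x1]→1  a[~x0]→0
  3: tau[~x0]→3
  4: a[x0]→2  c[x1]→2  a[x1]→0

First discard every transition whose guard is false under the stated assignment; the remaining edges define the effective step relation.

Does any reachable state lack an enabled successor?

Answer: DEADLOCK at state 2

Trace:
Reach set: {0,2,4}
  0: a→0  a→4  [2 exit(s)]
  2: ∅  [STUCK]
  4: a→0  a→2  c→2  [3 exit(s)]
trace reaching 2: a·a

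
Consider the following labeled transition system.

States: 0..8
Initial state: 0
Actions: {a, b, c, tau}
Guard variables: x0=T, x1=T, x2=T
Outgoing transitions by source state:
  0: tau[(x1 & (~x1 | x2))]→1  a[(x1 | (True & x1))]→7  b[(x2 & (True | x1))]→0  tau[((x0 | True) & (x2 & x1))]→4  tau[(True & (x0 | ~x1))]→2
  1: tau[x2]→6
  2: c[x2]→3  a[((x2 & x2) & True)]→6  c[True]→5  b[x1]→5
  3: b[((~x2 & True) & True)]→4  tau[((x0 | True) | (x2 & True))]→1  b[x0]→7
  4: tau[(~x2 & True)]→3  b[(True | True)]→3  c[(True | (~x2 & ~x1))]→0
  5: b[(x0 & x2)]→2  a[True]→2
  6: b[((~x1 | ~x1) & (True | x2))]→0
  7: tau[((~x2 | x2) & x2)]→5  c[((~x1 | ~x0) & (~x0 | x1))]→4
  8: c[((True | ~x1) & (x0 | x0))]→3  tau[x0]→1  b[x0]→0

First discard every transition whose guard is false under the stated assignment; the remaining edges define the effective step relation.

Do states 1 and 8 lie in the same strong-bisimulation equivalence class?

Bisimulation quotient by refinement:
  round 0: {{0,1,2,3,4,5,6,7,8}}
  round 1: {{0},{1,7},{2},{3},{4},{5},{6},{8}}
  round 2: {{0},{1},{2},{3},{4},{5},{6},{7},{8}}
9 equivalence class(es) (converged in 3)
class of 1: {1}; class of 8: {8}

Answer: NOT BISIMILAR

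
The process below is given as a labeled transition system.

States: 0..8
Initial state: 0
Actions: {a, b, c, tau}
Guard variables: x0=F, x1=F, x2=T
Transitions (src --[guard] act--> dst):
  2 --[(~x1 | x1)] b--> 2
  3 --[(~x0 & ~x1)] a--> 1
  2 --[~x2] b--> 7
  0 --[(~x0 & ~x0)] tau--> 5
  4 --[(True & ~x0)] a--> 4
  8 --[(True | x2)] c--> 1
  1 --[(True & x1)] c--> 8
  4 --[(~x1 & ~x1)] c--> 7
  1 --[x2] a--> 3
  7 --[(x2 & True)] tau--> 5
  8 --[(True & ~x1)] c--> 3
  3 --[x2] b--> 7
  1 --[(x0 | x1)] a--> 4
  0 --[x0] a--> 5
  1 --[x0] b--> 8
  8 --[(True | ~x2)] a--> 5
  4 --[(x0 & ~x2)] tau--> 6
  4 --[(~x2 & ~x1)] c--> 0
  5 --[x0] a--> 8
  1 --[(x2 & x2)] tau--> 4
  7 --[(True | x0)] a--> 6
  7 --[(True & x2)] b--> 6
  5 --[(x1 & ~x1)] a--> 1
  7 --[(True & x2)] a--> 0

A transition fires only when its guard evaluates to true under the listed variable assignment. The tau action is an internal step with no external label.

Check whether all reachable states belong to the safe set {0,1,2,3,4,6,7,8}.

Inv-set: {0,1,2,3,4,6,7,8}
Reachable = {0,5}
  0: safe
  5: VIOLATES
counterexample path to 5: tau

Answer: INVARIANT VIOLATED at state 5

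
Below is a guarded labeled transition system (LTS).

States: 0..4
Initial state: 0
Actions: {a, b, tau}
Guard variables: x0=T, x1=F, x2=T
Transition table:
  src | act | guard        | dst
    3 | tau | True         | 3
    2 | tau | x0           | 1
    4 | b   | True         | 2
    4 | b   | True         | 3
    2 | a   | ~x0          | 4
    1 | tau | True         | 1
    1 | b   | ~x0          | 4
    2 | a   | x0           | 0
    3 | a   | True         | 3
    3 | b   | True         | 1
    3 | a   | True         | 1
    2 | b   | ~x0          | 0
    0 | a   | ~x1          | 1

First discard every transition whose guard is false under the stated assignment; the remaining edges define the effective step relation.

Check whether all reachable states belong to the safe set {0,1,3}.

Answer: INVARIANT HOLDS

Analysis:
Inv-set: {0,1,3}
R = {0,1}
  0: ✓
  1: ✓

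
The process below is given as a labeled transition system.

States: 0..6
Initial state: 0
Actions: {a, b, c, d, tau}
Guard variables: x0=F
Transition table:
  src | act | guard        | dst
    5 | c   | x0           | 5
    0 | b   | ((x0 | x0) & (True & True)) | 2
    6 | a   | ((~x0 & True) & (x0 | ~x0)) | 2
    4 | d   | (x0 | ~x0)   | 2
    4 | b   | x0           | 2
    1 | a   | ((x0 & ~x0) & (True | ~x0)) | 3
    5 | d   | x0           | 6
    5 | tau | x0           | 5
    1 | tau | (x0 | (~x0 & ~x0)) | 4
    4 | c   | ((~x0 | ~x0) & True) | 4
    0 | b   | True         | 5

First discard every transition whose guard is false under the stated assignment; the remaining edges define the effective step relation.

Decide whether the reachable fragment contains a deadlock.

R = {0,5}
  0: b→5  [1 out]
  5: ∅  [deadlock]
trace reaching 5: b

Answer: DEADLOCK at state 5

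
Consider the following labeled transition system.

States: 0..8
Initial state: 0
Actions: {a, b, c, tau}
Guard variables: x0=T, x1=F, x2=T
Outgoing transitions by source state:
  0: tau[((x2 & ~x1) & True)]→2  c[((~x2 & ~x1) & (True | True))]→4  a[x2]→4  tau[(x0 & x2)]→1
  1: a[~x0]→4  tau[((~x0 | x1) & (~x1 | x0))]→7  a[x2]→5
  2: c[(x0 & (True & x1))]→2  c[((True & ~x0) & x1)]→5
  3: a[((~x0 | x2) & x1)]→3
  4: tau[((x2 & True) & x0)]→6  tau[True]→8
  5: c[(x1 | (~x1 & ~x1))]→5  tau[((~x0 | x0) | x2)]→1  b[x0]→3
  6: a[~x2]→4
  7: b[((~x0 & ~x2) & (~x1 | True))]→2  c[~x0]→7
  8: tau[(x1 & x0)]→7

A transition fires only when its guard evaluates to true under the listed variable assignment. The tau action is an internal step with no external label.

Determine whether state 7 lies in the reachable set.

After dropping false guards: 9 live edges.
depth 0: {0}
depth 1: {1,2,4}  cumulative {0,1,2,4}
depth 2: {5,6,8}  cumulative {0,1,2,4,5,6,8}
depth 3: {3}  cumulative {0,1,2,3,4,5,6,8}
R = {0,1,2,3,4,5,6,8}

Answer: UNREACHABLE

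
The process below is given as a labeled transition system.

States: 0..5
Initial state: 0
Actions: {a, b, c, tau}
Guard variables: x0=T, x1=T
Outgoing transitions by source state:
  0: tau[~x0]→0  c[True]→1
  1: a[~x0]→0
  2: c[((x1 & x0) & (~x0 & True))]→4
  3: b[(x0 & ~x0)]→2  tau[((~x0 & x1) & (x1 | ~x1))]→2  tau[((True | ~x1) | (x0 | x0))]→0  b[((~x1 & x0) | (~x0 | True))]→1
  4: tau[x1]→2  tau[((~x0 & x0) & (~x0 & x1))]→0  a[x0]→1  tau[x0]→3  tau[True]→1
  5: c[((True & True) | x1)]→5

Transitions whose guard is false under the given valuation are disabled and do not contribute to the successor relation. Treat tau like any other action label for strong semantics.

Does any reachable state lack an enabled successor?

Reach set: {0,1}
  0: c→1  [1 out]
  1: ∅  [STUCK]
trace reaching 1: c

Answer: DEADLOCK at state 1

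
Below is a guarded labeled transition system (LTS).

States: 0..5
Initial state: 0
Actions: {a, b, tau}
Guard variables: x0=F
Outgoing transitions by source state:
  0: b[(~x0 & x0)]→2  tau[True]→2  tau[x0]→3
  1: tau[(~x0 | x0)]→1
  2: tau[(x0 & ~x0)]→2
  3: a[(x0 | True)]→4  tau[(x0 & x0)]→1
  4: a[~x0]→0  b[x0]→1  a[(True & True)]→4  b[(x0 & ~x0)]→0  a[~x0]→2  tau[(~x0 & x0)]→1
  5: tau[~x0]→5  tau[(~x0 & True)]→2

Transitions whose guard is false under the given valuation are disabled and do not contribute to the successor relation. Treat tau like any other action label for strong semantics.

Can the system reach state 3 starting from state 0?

Guard filter leaves 8 enabled edge(s).
depth 0: {0}
depth 1: {2}  total {0,2}
R = {0,2}

Answer: UNREACHABLE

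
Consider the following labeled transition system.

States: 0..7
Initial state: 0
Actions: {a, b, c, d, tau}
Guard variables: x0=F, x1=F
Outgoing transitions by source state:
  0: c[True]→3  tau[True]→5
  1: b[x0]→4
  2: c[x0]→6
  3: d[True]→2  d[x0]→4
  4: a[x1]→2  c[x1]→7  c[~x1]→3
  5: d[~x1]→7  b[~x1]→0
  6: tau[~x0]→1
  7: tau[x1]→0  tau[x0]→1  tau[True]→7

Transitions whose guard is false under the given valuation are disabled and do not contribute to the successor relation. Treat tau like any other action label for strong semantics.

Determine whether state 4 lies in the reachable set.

Guard filter leaves 8 enabled edge(s).
depth 0: {0}
depth 1: {3,5}  cumulative {0,3,5}
depth 2: {2,7}  cumulative {0,2,3,5,7}
Reach set: {0,2,3,5,7}

Answer: UNREACHABLE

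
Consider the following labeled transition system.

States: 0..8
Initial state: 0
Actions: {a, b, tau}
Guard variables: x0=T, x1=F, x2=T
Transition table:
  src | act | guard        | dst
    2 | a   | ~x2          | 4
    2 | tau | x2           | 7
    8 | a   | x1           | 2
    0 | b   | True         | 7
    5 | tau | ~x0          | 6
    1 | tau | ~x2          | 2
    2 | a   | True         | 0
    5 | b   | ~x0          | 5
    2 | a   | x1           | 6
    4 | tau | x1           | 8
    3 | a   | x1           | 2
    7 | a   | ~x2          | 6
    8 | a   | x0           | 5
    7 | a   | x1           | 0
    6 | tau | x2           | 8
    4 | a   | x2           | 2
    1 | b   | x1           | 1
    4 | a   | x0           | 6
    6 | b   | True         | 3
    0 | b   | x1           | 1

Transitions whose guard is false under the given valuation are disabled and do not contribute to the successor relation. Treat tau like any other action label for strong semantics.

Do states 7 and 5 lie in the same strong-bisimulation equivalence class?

Answer: BISIMILAR

Analysis:
Compute ~ classes (split until stable):
  π0 = {{0,1,2,3,4,5,6,7,8}}
  π1 = {{0},{1,3,5,7},{2},{4,8},{6}}
  π2 = {{0},{1,3,5,7},{2},{4},{6},{8}}
Fixed point at round 3; 6 class(es).
class of 7: {1,3,5,7}; class of 5: {1,3,5,7}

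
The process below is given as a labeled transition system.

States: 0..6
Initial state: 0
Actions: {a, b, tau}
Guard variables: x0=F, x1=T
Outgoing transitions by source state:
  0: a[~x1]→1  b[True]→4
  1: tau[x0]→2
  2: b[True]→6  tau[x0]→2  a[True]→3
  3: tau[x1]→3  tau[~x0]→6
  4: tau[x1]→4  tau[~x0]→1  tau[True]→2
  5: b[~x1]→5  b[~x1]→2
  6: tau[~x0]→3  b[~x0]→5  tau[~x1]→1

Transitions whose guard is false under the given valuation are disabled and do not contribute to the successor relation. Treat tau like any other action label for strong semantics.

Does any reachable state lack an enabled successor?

R = {0,1,2,3,4,5,6}
  0: b→4  [deg 1]
  1: ∅  [no exit]
  2: a→3  b→6  [deg 2]
  3: tau→3  tau→6  [deg 2]
  4: tau→1  tau→2  tau→4  [deg 3]
  5: ∅  [no exit]
  6: b→5  tau→3  [deg 2]
trace reaching 1: b·tau

Answer: DEADLOCK at state 1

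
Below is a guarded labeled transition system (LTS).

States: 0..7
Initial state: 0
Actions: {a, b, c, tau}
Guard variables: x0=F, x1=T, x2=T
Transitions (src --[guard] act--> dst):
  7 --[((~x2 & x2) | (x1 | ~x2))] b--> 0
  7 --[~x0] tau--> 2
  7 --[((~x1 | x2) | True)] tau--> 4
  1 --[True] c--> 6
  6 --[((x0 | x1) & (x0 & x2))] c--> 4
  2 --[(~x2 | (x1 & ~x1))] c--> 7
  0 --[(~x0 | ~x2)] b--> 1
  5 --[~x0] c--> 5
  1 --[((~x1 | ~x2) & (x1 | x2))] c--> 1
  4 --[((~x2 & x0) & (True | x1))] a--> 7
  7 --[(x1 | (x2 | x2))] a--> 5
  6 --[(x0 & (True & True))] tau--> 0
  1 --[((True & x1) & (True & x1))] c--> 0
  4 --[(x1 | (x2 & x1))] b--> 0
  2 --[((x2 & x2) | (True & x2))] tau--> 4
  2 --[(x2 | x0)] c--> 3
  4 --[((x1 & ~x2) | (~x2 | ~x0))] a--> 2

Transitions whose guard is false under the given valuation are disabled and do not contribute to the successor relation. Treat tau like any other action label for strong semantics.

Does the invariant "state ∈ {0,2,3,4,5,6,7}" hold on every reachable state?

Safe = {0,2,3,4,5,6,7}
Reach set: {0,1,6}
  0: safe
  1: outside
  6: safe
counterexample path to 1: b

Answer: INVARIANT VIOLATED at state 1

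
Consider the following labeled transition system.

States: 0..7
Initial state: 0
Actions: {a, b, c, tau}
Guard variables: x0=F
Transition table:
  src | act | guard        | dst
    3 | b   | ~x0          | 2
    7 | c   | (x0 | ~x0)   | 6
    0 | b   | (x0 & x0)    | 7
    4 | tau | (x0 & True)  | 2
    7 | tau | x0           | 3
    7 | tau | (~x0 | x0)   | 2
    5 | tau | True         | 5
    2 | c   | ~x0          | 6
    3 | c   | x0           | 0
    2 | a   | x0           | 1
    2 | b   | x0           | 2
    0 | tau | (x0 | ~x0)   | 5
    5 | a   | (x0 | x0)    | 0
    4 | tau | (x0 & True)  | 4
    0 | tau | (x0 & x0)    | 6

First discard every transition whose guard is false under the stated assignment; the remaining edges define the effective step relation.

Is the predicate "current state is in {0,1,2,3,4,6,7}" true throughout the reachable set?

Inv-set: {0,1,2,3,4,6,7}
Reach set: {0,5}
  0: ✓
  5: ✗ unsafe
reach 5 via tau — violates

Answer: INVARIANT VIOLATED at state 5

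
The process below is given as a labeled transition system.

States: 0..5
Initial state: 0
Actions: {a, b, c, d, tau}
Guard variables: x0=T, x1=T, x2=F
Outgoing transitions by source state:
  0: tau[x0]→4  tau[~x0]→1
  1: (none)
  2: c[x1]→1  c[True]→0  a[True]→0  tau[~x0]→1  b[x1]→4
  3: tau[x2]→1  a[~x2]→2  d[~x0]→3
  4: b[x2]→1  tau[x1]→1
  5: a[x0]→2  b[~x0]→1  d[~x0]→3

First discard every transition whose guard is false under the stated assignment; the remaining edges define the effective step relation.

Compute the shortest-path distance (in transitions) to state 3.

BFS to 3:
  Layer 0: {0}
  Layer 1: {4}
  Layer 2: {1}
3 never appears.

Answer: UNREACHABLE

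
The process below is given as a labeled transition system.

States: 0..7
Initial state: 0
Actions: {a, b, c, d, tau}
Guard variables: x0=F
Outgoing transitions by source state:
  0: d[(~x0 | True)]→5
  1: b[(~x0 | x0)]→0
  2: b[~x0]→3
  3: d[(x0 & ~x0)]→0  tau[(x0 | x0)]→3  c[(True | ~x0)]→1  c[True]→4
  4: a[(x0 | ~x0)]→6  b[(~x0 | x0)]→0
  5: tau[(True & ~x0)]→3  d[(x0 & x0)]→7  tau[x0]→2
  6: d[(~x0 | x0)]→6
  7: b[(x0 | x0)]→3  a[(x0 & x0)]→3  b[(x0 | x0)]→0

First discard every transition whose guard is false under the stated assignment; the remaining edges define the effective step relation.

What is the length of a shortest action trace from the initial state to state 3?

Breadth-first toward 3:
  Layer 0: {0}
  Layer 1: {5}
  Layer 2: {3}
depth(3)=2, e.g. d·tau

Answer: 2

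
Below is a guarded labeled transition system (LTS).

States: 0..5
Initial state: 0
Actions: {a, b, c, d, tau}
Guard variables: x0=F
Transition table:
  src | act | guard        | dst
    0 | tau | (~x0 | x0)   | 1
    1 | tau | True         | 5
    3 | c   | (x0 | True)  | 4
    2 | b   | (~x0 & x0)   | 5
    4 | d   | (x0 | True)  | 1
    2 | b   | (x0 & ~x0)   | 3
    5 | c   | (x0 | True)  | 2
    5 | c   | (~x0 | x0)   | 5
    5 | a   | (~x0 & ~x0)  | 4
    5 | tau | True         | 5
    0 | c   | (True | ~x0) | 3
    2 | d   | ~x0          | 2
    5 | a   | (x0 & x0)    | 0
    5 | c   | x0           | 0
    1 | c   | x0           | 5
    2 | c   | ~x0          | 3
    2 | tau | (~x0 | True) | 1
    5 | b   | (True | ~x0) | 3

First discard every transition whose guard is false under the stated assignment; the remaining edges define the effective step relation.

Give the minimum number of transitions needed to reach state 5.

Layered search for 5:
  depth 0: {0}
  depth 1: {1,3}
  depth 2: {4,5}
first hit 5 at d=2 via tau·tau

Answer: 2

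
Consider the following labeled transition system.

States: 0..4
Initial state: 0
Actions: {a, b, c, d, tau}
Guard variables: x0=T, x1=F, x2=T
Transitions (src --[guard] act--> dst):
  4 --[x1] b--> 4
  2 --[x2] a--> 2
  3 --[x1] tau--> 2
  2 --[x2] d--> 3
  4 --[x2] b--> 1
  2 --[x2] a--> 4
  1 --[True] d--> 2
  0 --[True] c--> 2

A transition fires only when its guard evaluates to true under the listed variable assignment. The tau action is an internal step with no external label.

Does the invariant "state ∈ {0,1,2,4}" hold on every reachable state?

Safe = {0,1,2,4}
Reach set: {0,1,2,3,4}
  0: safe
  1: safe
  2: safe
  3: outside
  4: safe
witness against invariant: c·d → 3

Answer: INVARIANT VIOLATED at state 3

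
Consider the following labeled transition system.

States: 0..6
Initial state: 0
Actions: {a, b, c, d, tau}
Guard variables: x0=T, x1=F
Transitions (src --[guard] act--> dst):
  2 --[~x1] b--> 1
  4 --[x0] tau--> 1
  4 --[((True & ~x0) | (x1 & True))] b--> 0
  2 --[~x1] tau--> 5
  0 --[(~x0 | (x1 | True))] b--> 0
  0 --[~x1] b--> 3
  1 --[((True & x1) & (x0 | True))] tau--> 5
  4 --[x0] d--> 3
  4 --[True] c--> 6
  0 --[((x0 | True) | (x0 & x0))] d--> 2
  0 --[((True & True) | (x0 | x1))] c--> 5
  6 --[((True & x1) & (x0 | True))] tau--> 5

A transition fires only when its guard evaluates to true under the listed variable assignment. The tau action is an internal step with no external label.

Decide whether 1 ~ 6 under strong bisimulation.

Answer: BISIMILAR

Trace:
Bisimulation quotient by refinement:
  P[0] = {{0,1,2,3,4,5,6}}
  P[1] = {{0},{1,3,5,6},{2},{4}}
4 equivalence class(es) (converged in 2)
[1]={1,3,5,6}  [6]={1,3,5,6}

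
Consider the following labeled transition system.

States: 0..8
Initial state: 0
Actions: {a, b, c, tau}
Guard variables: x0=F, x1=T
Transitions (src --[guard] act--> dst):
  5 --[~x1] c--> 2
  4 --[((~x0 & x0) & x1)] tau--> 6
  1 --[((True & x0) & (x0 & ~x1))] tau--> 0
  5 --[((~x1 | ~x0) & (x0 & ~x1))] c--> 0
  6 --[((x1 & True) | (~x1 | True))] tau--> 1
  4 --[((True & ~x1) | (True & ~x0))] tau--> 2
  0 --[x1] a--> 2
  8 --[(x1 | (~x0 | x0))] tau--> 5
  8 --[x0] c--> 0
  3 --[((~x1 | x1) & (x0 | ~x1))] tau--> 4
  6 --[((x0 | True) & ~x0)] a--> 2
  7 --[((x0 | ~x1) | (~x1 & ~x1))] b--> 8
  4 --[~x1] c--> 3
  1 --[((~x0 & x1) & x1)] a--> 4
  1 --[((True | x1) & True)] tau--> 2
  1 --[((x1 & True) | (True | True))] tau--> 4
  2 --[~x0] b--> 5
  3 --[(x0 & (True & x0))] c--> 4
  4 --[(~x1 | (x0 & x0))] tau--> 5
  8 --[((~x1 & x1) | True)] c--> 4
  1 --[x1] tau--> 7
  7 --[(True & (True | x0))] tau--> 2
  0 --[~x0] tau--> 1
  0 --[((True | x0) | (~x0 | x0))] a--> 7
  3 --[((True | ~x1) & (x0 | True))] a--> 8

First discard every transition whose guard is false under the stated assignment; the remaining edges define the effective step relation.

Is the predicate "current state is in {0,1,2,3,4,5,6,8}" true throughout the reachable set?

Inv-set: {0,1,2,3,4,5,6,8}
Reach set: {0,1,2,4,5,7}
  0: safe
  1: safe
  2: safe
  4: safe
  5: safe
  7: outside
witness against invariant: a → 7

Answer: INVARIANT VIOLATED at state 7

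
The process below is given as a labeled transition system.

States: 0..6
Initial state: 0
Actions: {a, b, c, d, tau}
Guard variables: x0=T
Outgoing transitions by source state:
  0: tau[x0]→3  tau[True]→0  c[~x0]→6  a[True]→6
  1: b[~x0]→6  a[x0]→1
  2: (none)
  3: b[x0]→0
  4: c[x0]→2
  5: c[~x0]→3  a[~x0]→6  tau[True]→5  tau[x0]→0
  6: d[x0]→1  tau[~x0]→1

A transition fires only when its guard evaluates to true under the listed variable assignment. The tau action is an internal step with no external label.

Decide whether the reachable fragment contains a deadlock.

Answer: DEADLOCK-FREE

Trace:
Reach set: {0,1,3,6}
  0: a→6  tau→0  tau→3  [3 exit(s)]
  1: a→1  [1 exit(s)]
  3: b→0  [1 exit(s)]
  6: d→1  [1 exit(s)]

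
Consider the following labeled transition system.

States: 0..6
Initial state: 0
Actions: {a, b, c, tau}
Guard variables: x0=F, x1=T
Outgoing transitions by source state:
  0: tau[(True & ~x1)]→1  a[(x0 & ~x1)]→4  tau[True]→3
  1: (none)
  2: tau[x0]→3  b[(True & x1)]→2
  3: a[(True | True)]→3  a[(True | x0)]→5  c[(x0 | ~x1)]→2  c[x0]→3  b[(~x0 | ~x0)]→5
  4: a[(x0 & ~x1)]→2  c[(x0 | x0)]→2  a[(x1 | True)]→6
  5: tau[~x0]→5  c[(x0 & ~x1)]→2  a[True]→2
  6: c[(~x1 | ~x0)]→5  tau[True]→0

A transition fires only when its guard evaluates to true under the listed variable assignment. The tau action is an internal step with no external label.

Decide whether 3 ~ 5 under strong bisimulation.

Compute ~ classes (split until stable):
  P[0] = {{0,1,2,3,4,5,6}}
  P[1] = {{0},{1},{2},{3},{4},{5},{6}}
stable after 2 split(s): 7 block(s)
[3]={3}  [5]={5}

Answer: NOT BISIMILAR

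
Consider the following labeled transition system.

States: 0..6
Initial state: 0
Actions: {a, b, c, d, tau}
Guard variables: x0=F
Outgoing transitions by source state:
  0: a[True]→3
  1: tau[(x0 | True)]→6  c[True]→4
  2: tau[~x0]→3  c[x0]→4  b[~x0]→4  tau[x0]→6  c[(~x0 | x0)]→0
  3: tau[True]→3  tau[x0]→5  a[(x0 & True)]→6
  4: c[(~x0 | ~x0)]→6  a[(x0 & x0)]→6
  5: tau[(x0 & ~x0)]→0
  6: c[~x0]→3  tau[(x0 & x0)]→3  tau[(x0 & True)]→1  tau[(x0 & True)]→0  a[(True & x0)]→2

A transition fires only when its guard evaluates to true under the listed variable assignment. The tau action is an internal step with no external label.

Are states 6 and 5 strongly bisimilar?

Answer: NOT BISIMILAR

Working:
Compute ~ classes (split until stable):
  P[0] = {{0,1,2,3,4,5,6}}
  P[1] = {{0},{1},{2},{3},{4,6},{5}}
  P[2] = {{0},{1},{2},{3},{4},{5},{6}}
7 equivalence class(es) (converged in 3)
class of 6: {6}; class of 5: {5}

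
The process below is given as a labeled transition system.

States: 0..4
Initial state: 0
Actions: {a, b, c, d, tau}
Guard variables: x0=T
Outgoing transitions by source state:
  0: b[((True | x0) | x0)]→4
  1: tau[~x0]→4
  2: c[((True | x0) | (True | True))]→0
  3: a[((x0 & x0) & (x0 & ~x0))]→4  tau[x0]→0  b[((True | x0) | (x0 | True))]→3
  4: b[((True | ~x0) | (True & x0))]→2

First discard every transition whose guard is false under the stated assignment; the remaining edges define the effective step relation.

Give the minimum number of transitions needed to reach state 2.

BFS to 2:
  Layer 0: {0}
  Layer 1: {4}
  Layer 2: {2}
2 enters at depth 2; path b·b

Answer: 2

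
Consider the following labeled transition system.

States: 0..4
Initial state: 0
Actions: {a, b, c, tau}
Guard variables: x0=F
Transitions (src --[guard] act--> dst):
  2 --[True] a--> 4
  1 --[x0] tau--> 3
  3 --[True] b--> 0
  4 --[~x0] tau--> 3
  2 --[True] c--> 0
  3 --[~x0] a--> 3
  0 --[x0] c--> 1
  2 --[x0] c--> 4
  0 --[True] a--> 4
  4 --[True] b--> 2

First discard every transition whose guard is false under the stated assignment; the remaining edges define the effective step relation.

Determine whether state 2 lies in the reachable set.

Guard filter leaves 7 enabled edge(s).
L0 = {0}
L1 = {4}  now seen {0,4}
L2 = {2,3}  now seen {0,2,3,4}
Reachable = {0,2,3,4}
trace reaching 2: a·b

Answer: REACHABLE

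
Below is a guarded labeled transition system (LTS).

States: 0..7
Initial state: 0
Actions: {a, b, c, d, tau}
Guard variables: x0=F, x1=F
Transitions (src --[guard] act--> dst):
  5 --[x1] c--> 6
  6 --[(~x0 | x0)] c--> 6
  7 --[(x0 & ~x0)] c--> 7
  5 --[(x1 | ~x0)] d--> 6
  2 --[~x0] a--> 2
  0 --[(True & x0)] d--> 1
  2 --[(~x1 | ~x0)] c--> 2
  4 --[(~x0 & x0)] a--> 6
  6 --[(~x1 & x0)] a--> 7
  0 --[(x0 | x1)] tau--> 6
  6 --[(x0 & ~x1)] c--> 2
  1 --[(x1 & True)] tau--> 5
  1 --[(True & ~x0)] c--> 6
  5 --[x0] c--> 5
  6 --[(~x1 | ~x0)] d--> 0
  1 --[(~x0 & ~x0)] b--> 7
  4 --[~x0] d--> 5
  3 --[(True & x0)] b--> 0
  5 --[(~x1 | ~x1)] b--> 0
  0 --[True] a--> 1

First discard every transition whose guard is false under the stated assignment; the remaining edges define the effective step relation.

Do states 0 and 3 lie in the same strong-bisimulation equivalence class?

Answer: NOT BISIMILAR

Working:
Refine partition for ~:
  P[0] = {{0,1,2,3,4,5,6,7}}
  P[1] = {{0},{1},{2},{3,7},{4},{5},{6}}
Fixed point at round 2; 7 class(es).
class of 0: {0}; class of 3: {3,7}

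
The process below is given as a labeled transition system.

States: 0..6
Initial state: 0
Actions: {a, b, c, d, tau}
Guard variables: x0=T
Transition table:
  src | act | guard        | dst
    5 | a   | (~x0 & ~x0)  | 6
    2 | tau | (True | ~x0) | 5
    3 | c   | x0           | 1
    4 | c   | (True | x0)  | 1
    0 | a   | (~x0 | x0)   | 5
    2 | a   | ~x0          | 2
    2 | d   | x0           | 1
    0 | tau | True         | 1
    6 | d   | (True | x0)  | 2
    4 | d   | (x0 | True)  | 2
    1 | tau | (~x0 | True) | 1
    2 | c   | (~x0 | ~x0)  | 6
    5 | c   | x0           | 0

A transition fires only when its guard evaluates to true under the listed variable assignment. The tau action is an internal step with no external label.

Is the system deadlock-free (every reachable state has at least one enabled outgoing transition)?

Answer: DEADLOCK-FREE

Trace:
Reachable = {0,1,5}
  0: a→5  tau→1  [deg 2]
  1: tau→1  [deg 1]
  5: c→0  [deg 1]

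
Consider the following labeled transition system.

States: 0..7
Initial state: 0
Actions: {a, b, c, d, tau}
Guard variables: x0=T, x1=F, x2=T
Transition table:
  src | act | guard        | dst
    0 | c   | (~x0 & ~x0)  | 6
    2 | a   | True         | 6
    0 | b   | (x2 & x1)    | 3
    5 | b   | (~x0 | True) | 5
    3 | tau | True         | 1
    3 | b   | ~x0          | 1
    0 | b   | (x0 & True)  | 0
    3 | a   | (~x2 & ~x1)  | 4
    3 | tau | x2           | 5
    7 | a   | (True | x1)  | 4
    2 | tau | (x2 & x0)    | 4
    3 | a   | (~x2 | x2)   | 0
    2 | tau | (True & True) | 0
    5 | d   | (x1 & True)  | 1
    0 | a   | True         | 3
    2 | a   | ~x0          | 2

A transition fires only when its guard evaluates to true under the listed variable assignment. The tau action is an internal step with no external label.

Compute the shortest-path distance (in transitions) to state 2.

Answer: UNREACHABLE

Trace:
Layered search for 2:
  depth 0: {0}
  depth 1: {3}
  depth 2: {1,5}
2 never appears.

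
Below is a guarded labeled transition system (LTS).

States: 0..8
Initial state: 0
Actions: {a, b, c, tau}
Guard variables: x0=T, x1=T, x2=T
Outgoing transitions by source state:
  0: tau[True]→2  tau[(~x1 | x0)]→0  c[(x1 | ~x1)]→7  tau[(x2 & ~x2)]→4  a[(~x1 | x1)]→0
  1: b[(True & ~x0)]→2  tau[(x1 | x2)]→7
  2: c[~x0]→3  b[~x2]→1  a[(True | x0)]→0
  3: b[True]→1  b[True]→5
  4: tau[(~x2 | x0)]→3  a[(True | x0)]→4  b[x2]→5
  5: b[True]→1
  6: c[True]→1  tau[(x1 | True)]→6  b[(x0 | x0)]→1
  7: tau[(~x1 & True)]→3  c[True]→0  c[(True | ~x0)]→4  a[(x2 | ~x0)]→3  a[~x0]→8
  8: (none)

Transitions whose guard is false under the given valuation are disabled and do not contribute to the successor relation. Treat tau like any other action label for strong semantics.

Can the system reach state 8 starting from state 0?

Answer: UNREACHABLE

Analysis:
After dropping false guards: 18 live edges.
depth 0: {0}
depth 1: {2,7}  total {0,2,7}
depth 2: {3,4}  total {0,2,3,4,7}
depth 3: {1,5}  total {0,1,2,3,4,5,7}
R = {0,1,2,3,4,5,7}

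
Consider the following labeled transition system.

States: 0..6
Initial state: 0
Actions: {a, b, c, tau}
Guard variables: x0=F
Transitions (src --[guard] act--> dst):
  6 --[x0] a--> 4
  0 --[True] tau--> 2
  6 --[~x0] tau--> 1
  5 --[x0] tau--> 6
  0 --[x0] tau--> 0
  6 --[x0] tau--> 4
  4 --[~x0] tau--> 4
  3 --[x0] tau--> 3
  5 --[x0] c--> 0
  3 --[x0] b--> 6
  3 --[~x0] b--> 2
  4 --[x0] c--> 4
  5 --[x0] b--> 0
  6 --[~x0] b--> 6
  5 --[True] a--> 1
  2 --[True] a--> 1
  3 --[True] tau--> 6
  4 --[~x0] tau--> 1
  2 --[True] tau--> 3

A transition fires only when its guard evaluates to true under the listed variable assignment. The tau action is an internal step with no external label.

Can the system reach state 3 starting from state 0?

Answer: REACHABLE

Analysis:
After dropping false guards: 10 live edges.
L0 = {0}
L1 = {2}  cumulative {0,2}
L2 = {1,3}  cumulative {0,1,2,3}
L3 = {6}  cumulative {0,1,2,3,6}
R = {0,1,2,3,6}
Path to 3: tau·tau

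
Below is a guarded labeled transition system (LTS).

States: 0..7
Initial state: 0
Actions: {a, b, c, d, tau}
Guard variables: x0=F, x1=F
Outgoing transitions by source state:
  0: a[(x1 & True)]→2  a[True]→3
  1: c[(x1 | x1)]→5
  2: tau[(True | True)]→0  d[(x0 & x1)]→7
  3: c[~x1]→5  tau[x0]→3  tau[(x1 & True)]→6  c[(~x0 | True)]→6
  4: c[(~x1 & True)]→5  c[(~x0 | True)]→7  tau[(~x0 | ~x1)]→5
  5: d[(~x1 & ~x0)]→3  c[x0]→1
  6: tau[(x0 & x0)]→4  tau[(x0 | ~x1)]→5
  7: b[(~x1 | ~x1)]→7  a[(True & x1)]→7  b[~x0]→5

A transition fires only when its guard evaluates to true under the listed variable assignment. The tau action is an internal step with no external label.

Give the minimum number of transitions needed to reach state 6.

Answer: 2

Working:
BFS to 6:
  Layer 0: {0}
  Layer 1: {3}
  Layer 2: {5,6}
depth(6)=2, e.g. a·c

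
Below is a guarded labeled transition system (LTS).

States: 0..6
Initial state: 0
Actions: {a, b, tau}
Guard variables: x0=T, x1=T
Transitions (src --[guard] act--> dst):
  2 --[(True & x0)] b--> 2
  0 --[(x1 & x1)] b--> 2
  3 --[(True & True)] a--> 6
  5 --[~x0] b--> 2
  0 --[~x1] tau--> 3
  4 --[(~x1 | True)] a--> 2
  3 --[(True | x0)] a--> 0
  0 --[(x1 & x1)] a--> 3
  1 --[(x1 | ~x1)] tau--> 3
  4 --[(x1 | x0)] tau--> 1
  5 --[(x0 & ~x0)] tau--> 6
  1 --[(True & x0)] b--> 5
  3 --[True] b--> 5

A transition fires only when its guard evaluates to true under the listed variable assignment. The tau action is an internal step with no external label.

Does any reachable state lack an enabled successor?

Reachable = {0,2,3,5,6}
  0: a→3  b→2  [2 out]
  2: b→2  [1 out]
  3: a→0  a→6  b→5  [3 out]
  5: ∅  [no exit]
  6: ∅  [no exit]
witness 5: a·b

Answer: DEADLOCK at state 5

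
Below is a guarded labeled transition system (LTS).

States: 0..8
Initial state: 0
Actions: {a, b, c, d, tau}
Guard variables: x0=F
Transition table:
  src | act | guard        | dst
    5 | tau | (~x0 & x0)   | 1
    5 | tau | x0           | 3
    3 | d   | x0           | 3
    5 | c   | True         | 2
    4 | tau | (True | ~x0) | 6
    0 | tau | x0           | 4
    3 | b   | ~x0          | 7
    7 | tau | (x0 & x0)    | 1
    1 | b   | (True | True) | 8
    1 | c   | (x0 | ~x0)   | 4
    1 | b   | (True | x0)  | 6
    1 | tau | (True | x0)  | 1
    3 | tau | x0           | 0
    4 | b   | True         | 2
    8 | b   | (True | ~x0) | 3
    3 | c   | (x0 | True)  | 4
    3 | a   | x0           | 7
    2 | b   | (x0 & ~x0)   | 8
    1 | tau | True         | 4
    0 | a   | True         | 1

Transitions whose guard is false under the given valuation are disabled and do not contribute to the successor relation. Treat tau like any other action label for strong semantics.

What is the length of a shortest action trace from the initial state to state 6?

Answer: 2

Trace:
BFS to 6:
  L0 = {0}
  L1 = {1}
  L2 = {4,6,8}
6 enters at depth 2; path a·b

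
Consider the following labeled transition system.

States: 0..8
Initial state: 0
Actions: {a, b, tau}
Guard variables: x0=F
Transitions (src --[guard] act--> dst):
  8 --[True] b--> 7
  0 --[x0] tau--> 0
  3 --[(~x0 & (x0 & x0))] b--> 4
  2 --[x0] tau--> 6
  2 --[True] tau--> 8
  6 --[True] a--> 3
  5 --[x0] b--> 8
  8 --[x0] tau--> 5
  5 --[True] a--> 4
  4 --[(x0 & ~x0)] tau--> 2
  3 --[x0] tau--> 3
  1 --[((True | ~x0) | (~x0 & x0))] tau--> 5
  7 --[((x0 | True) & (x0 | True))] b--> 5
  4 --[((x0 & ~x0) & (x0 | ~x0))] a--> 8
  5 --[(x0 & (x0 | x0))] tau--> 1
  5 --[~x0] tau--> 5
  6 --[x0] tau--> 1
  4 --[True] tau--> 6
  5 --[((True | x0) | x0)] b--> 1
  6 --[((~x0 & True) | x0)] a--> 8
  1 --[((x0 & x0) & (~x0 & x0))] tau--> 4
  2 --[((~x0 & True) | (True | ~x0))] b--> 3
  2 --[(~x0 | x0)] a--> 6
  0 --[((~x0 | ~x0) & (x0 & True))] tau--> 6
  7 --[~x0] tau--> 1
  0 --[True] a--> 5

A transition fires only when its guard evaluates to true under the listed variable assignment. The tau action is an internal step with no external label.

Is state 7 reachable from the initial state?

Answer: REACHABLE

Trace:
After dropping false guards: 14 live edges.
L0 = {0}
L1 = {5}  cumulative {0,5}
L2 = {1,4}  cumulative {0,1,4,5}
L3 = {6}  cumulative {0,1,4,5,6}
L4 = {3,8}  cumulative {0,1,3,4,5,6,8}
L5 = {7}  cumulative {0,1,3,4,5,6,7,8}
R = {0,1,3,4,5,6,7,8}
witness 7: a·a·tau·a·b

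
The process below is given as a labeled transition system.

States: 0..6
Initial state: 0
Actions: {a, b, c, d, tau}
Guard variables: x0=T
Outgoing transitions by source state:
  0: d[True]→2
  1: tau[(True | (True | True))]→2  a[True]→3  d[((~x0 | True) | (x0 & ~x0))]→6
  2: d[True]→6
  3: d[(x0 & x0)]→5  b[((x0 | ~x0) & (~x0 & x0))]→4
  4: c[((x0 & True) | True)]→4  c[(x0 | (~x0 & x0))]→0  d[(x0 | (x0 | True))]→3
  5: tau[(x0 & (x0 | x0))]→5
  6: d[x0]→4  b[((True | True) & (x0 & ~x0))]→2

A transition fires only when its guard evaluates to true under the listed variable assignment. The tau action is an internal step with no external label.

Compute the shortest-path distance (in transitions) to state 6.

Answer: 2

Trace:
Breadth-first toward 6:
  depth 0: {0}
  depth 1: {2}
  depth 2: {6}
6 enters at depth 2; path d·d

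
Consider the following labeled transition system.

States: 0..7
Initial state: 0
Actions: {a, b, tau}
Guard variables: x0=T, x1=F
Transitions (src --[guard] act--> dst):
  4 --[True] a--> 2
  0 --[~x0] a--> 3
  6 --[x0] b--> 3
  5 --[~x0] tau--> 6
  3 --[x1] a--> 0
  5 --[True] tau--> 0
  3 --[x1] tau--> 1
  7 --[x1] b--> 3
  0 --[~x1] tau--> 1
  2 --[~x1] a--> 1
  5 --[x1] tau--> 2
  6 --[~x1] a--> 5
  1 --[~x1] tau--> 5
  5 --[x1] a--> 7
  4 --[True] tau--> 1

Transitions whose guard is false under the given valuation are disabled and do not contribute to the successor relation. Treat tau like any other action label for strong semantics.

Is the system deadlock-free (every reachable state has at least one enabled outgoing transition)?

R = {0,1,5}
  0: tau→1  [1 exit(s)]
  1: tau→5  [1 exit(s)]
  5: tau→0  [1 exit(s)]

Answer: DEADLOCK-FREE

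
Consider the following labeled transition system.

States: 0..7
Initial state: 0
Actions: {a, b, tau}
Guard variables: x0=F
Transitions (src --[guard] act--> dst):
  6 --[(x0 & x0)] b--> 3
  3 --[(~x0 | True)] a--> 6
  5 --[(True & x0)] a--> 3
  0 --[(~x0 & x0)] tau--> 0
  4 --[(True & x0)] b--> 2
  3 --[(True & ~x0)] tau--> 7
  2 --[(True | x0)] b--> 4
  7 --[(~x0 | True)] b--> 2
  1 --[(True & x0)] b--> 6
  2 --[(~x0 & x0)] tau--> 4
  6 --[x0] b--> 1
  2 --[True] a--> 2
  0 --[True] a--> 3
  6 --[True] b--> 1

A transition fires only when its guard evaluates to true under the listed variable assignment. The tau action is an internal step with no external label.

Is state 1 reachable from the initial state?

Guard filter leaves 7 enabled edge(s).
Layer 0: {0}
Layer 1: {3}  total {0,3}
Layer 2: {6,7}  total {0,3,6,7}
Layer 3: {1,2}  total {0,1,2,3,6,7}
Layer 4: {4}  total {0,1,2,3,4,6,7}
R = {0,1,2,3,4,6,7}
witness 1: a·a·b

Answer: REACHABLE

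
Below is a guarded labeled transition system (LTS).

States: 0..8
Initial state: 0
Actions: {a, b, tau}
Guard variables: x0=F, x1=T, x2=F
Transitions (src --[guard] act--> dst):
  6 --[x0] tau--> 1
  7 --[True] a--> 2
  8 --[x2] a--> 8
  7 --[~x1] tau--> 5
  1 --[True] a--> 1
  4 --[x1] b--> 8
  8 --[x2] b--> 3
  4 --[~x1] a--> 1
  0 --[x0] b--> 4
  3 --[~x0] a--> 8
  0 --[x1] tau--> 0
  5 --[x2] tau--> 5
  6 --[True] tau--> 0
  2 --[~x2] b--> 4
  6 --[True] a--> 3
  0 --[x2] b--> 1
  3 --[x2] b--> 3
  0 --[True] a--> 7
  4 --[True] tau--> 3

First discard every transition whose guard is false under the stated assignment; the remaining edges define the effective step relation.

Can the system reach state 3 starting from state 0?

After dropping false guards: 10 live edges.
L0 = {0}
L1 = {7}  now seen {0,7}
L2 = {2}  now seen {0,2,7}
L3 = {4}  now seen {0,2,4,7}
L4 = {3,8}  now seen {0,2,3,4,7,8}
Reachable = {0,2,3,4,7,8}
witness 3: a·a·b·tau

Answer: REACHABLE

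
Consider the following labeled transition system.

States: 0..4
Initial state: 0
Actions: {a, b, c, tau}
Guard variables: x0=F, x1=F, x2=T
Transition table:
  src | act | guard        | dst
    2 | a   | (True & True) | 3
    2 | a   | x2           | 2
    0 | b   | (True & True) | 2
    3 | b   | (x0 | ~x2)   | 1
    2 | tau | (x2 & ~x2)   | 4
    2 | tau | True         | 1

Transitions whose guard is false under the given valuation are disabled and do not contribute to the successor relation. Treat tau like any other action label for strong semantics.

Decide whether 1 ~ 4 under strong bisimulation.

Answer: BISIMILAR

Working:
Compute ~ classes (split until stable):
  π0 = {{0,1,2,3,4}}
  π1 = {{0},{1,3,4},{2}}
Fixed point at round 2; 3 class(es).
[1]={1,3,4}  [4]={1,3,4}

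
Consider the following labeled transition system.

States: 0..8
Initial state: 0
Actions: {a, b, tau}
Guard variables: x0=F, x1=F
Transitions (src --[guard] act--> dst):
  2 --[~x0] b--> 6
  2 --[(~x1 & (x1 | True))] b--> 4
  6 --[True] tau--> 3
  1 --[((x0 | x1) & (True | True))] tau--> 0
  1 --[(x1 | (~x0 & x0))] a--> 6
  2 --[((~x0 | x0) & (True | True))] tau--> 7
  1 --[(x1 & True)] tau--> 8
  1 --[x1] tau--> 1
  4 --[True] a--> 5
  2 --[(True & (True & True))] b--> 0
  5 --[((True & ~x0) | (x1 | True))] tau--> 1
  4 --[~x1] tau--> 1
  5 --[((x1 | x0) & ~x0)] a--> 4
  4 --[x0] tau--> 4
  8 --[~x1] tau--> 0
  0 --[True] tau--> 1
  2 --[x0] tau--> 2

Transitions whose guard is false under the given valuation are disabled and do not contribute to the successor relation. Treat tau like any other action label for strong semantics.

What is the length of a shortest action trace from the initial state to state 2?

BFS to 2:
  depth 0: {0}
  depth 1: {1}
2 never appears.

Answer: UNREACHABLE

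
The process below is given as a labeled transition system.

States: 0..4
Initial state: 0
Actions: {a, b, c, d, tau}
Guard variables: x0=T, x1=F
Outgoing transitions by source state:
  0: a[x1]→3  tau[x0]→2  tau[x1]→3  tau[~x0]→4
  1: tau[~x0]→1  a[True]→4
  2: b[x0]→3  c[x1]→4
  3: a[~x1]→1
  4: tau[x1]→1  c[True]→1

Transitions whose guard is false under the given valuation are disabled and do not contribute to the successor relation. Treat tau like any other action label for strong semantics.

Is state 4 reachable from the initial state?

5 transition(s) survive guard evaluation.
Layer 0: {0}
Layer 1: {2}  now seen {0,2}
Layer 2: {3}  now seen {0,2,3}
Layer 3: {1}  now seen {0,1,2,3}
Layer 4: {4}  now seen {0,1,2,3,4}
R = {0,1,2,3,4}
witness 4: tau·b·a·a

Answer: REACHABLE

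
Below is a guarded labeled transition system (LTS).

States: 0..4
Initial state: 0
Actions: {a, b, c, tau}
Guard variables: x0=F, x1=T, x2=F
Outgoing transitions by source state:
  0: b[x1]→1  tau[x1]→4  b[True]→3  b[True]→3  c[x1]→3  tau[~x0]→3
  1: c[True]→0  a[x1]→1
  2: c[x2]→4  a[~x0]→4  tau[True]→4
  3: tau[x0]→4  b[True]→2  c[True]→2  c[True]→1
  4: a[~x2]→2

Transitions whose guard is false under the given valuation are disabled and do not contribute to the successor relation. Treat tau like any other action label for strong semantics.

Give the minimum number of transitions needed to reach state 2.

Answer: 2

Analysis:
Layered search for 2:
  L0 = {0}
  L1 = {1,3,4}
  L2 = {2}
depth(2)=2, e.g. b·b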